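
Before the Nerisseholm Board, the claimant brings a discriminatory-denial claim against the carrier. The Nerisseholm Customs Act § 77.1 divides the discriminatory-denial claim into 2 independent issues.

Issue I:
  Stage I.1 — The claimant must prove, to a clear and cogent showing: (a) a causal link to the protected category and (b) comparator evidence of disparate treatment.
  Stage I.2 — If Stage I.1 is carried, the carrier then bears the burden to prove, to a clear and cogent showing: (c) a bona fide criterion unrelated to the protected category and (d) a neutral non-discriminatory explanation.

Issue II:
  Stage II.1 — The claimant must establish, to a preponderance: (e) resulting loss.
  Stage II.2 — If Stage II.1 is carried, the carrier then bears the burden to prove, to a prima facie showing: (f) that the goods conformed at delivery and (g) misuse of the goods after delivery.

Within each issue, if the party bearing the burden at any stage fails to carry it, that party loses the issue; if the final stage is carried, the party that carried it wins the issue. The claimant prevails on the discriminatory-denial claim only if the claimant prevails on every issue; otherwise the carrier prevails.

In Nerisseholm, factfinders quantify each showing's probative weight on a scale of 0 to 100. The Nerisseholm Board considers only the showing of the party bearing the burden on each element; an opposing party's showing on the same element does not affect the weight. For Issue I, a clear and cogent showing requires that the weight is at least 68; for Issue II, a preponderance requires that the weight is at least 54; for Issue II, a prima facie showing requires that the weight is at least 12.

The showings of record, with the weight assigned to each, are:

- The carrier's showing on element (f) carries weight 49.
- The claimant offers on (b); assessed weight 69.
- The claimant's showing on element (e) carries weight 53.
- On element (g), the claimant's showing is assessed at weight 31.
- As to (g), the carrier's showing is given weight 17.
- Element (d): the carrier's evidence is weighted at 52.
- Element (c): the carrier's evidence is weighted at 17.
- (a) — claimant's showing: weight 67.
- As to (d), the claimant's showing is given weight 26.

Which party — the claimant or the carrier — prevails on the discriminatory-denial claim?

— Issue I —
At Stage I.1 the claimant must meet a clear and cogent showing (weight is at least 68): on (a) the weight is 67, which does not reach 68, so (a) does not meet the standard; on (b) the weight is 69, ≥ 68, so (b) meets the standard.
  Stage I.1 not carried; the claimant fails its burden.
The analysis ends at Stage I.1; the carrier prevails on this issue.
— Issue II —
Stage II.1 — burden on claimant; standard: a preponderance (weight is at least 54).
    (e): 53 < 54 [not met]
  Stage II.1 not carried; the claimant fails its burden.
So the carrier prevails on this issue.
Per-issue: Issue I → carrier; Issue II → carrier. The claimant must prevail on every issue; overall, the carrier prevails.

carrier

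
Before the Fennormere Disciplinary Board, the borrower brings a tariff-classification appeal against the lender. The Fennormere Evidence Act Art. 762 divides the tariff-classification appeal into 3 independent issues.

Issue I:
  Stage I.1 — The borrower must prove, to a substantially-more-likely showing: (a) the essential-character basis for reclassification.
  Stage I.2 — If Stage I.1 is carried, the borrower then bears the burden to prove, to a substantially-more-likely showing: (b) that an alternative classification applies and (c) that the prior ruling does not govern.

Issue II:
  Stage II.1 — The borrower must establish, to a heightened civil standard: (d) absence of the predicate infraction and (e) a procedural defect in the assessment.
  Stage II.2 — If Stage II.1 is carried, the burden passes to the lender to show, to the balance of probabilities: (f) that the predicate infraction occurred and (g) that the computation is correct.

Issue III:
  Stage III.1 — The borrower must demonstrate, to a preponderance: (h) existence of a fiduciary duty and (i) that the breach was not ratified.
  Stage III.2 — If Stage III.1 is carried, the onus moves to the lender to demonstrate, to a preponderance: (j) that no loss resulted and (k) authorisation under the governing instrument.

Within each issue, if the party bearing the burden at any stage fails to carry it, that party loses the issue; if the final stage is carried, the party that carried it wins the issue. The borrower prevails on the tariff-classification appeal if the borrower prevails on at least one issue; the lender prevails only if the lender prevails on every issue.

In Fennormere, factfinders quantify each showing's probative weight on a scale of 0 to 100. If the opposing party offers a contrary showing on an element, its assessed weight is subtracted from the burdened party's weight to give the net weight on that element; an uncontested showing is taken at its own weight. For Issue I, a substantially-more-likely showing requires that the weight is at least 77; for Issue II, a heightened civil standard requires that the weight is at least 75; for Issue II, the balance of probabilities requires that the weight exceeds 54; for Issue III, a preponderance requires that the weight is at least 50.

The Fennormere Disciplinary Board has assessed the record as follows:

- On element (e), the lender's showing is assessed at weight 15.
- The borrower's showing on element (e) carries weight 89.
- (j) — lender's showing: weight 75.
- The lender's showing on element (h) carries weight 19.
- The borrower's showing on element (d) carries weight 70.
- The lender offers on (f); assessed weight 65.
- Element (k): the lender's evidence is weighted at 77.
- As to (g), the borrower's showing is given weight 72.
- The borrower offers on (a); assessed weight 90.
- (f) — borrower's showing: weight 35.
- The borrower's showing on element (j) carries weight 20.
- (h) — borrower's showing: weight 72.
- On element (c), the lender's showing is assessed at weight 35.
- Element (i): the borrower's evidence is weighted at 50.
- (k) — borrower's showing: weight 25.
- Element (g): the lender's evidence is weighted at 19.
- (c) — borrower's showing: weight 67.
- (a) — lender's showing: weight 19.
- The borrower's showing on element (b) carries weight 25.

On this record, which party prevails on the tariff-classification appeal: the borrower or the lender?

— Issue I —
Stage I.1 (borrower, a substantially-more-likely showing, weight is at least 77): (a) net 90−19=71 < 77 — fails.
  Not every element is met, so the borrower fails to carry Stage I.1.
So the lender prevails on this issue.
— Issue II —
At Stage II.1 the borrower must meet a heightened civil standard (weight is at least 75): on (d) the weight is 70, which does not reach 75, so (d) does not meet the standard; on (e) the weight is 89 less the opposing 15 gives net 74, < 75, so (e) does not meet the standard.
  The borrower does not carry Stage II.1.
The lender prevails on this issue.
— Issue III —
Stage III.1 (borrower, a preponderance, weight is at least 50): (h) net 72−19=53 ≥ 50 — meets; (i) 50 ≥ 50 — meets.
  The borrower carries Stage III.1; the lender now bears the burden.
Stage III.2 (lender, a preponderance, weight is at least 50): (j) net 75−20=55 ≥ 50 — meets; (k) net 77−25=52 ≥ 50 — meets.
  Stage III.2 carried; the final stage is satisfied.
Every stage carried; the lender prevails on this issue.
Per-issue: Issue I → lender; Issue II → lender; Issue III → lender. The borrower must prevail on at least one issue; overall, the lender prevails.

lender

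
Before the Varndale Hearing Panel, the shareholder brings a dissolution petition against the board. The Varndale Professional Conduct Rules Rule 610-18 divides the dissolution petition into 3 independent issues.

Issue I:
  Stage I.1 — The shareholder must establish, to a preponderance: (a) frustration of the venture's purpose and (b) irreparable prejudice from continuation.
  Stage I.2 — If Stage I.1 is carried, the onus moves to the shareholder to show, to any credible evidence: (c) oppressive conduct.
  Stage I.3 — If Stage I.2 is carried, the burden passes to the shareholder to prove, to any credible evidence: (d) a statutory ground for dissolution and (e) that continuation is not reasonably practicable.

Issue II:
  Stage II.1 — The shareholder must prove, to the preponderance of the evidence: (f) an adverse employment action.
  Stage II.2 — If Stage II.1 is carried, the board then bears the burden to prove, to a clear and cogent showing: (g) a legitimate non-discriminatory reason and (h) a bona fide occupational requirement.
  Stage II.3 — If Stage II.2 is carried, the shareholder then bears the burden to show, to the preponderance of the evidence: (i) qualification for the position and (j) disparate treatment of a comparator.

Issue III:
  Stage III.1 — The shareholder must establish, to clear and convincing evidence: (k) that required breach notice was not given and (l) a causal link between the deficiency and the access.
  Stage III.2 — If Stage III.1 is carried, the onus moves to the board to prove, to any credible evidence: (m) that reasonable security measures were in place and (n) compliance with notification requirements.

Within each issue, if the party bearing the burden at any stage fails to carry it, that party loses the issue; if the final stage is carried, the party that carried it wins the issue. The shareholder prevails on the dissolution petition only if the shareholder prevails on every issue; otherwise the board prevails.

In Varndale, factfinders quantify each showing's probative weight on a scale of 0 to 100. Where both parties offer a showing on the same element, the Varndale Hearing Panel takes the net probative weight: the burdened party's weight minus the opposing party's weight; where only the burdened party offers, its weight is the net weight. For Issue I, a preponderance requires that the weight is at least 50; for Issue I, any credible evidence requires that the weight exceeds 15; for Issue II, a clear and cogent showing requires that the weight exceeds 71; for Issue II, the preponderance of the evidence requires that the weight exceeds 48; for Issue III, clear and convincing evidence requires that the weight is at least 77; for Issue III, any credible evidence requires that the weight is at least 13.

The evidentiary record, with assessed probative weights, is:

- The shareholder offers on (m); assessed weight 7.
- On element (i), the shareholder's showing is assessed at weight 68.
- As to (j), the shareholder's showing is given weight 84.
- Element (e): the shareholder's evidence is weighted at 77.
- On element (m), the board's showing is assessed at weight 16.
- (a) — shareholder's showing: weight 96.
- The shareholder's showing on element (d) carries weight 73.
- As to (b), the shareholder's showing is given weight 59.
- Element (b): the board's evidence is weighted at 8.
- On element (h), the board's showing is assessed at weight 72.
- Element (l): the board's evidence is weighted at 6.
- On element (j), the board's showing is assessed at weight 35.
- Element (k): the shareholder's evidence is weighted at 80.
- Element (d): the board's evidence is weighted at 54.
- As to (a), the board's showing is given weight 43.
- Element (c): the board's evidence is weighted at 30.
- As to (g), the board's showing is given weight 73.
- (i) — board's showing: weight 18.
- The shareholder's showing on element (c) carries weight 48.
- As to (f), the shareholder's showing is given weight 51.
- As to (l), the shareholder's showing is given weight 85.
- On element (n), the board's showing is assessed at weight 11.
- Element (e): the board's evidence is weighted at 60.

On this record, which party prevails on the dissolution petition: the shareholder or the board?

— Issue I —
Stage I.1 — burden on shareholder; standard: a preponderance (weight is at least 50).
    (a): 96 − 43 = 53 ≥ 50 [met]
    (b): 59 − 8 = 51 ≥ 50 [met]
  All elements met. The shareholder retains the burden for Stage I.2.
Stage I.2 — burden on shareholder; standard: any credible evidence (weight exceeds 15).
    (c): 48 − 30 = 18 > 15 [met]
  All elements met. The shareholder retains the burden for Stage I.3.
Stage I.3 — burden on shareholder; standard: any credible evidence (weight exceeds 15).
    (d): 73 − 54 = 19 > 15 [met]
    (e): 77 − 60 = 17 > 15 [met]
  All elements met at the final stage.
All stages carried — the shareholder prevails on this issue.
— Issue II —
Stage II.1 (shareholder, the preponderance of the evidence, weight exceeds 48): (f) 51 > 48 — meets.
  The shareholder carries Stage II.1; the board now bears the burden.
Stage II.2 (board, a clear and cogent showing, weight exceeds 71): (g) 73 > 71 — meets; (h) 72 > 71 — meets.
  The board carries Stage II.2; the shareholder now bears the burden.
Stage II.3 (shareholder, the preponderance of the evidence, weight exceeds 48): (i) net 68−18=50 > 48 — meets; (j) net 84−35=49 > 48 — meets.
  All elements met at the final stage.
Every stage carried; the shareholder prevails on this issue.
— Issue III —
At Stage III.1 the shareholder must meet clear and convincing evidence (weight is at least 77): on (k) the weight is 80, ≥ 77, so (k) meets the standard; on (l) the weight is 85 less the opposing 6 gives net 79, which does reach 77, so (l) meets the standard.
  The shareholder carries Stage III.1; the board now bears the burden.
At Stage III.2 the board must meet any credible evidence (weight is at least 13): on (m) the weight is 16 less the opposing 7 gives net 9, < 13, so (m) does not meet the standard; on (n) the weight is 11, < 13, so (n) does not meet the standard.
  Not every element is met, so the board fails to carry Stage III.2.
The shareholder prevails on this issue.
Per-issue: Issue I → shareholder; Issue II → shareholder; Issue III → shareholder. The shareholder must prevail on every issue; overall, the shareholder prevails.

shareholder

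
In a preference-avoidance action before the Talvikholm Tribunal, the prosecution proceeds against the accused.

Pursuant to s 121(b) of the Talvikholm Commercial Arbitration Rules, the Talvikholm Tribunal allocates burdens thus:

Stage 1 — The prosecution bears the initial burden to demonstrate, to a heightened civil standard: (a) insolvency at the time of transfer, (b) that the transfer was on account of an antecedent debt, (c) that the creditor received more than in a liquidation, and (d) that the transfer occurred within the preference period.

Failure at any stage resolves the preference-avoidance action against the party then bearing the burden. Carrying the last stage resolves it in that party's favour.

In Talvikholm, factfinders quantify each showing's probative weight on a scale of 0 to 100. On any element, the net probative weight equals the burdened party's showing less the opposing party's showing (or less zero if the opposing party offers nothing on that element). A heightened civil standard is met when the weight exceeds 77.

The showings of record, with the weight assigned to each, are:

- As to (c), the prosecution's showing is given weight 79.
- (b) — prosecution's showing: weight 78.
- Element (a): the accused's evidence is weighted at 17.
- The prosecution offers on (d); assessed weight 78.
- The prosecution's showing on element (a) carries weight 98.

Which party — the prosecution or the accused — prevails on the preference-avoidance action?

prosecution

At Stage 1 the prosecution must meet a heightened civil standard (weight exceeds 77): on (a) the weight is 98 less the opposing 17 gives net 81, > 77, so (a) meets the standard; on (b) the weight is 78, which does exceed 77, so (b) meets the standard; on (c) the weight is 79, > 77, so (c) meets the standard; on (d) the weight is 78, which does exceed 77, so (d) meets the standard.
  Stage 1 carried; the final stage is satisfied.
Every stage carried; the prosecution prevails.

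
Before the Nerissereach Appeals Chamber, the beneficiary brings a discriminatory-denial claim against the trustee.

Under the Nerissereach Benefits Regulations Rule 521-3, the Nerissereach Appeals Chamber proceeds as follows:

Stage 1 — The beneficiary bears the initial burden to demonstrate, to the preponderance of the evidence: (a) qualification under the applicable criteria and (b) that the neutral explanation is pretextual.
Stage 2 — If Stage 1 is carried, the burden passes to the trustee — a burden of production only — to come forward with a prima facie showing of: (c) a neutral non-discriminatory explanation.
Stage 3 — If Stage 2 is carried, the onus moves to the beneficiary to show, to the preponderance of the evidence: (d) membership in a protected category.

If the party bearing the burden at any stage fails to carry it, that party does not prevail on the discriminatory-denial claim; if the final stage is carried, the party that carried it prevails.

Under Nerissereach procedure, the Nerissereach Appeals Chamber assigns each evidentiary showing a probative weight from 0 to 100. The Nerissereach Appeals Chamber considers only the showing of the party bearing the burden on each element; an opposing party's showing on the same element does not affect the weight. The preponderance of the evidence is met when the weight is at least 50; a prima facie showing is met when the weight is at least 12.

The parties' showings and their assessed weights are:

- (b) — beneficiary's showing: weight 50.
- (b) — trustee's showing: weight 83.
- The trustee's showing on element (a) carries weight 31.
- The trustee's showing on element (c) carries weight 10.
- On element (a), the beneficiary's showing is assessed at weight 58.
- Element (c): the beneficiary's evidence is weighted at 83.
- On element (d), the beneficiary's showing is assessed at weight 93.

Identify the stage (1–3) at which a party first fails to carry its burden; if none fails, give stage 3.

Stage 1 (beneficiary, the preponderance of the evidence, weight is at least 50): (a) 58 (trustee's 31 disregarded) ≥ 50 — meets; (b) 50 (trustee's 83 disregarded) ≥ 50 — meets.
  Stage 1 is satisfied; the onus moves to the trustee.
Stage 2 (trustee, a prima facie showing, weight is at least 12): (c) 10 (beneficiary's 83 disregarded) < 12 — fails.
  Stage 2 not carried; the trustee fails its burden.
The analysis ends at Stage 2; the beneficiary prevails.

stage 2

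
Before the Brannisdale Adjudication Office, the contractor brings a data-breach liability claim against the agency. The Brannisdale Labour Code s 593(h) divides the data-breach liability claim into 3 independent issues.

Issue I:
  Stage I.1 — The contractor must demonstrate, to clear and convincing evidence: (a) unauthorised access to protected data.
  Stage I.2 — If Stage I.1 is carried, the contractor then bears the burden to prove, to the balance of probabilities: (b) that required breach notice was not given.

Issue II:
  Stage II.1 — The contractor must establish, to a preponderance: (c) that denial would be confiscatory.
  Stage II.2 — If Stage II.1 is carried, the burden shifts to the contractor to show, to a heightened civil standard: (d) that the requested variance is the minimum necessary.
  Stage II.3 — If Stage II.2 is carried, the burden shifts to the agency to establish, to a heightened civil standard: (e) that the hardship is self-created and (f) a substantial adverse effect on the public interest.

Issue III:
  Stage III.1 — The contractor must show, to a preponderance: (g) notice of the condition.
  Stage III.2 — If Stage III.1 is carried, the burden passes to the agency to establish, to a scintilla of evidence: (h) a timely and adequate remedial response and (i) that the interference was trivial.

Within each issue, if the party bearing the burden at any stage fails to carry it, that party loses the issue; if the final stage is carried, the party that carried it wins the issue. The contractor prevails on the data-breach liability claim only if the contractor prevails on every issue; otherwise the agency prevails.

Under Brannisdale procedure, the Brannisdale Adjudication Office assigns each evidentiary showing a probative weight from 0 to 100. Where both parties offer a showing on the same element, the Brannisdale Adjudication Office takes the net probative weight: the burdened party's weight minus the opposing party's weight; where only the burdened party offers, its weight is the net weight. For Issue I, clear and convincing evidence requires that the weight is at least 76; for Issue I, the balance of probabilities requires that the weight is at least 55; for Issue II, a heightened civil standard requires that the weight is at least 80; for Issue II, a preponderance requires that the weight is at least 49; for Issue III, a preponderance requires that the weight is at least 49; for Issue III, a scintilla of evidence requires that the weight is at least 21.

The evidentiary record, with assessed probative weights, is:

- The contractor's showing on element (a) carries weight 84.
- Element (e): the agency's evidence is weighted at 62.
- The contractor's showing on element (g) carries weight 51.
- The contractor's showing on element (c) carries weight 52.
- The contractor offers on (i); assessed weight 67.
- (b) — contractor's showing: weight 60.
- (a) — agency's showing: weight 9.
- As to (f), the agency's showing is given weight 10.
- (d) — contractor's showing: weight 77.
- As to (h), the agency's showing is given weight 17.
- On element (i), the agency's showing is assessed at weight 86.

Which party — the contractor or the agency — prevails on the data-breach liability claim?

— Issue I —
At Stage I.1 the contractor must meet clear and convincing evidence (weight is at least 76): on (a) the weight is 84 less the opposing 9 gives net 75, < 76, so (a) does not meet the standard.
  The contractor does not carry Stage I.1.
The agency prevails on this issue.
— Issue II —
Stage II.1 — burden on contractor; standard: a preponderance (weight is at least 49).
    (c): 52 ≥ 49 [met]
  All elements met. The contractor retains the burden for Stage II.2.
Stage II.2 — burden on contractor; standard: a heightened civil standard (weight is at least 80).
    (d): 77 < 80 [not met]
  Stage II.2 not carried; the contractor fails its burden.
The agency prevails on this issue.
— Issue III —
At Stage III.1 the contractor must meet a preponderance (weight is at least 49): on (g) the weight is 51, which does reach 49, so (g) meets the standard.
  The contractor carries Stage III.1; the agency now bears the burden.
At Stage III.2 the agency must meet a scintilla of evidence (weight is at least 21): on (h) the weight is 17, which does not reach 21, so (h) does not meet the standard; on (i) the weight is 86 less the opposing 67 gives net 19, < 21, so (i) does not meet the standard.
  Stage III.2 not carried; the agency fails its burden.
The analysis ends at Stage III.2; the contractor prevails on this issue.
Per-issue: Issue I → agency; Issue II → agency; Issue III → contractor. The contractor must prevail on every issue; overall, the agency prevails.

agency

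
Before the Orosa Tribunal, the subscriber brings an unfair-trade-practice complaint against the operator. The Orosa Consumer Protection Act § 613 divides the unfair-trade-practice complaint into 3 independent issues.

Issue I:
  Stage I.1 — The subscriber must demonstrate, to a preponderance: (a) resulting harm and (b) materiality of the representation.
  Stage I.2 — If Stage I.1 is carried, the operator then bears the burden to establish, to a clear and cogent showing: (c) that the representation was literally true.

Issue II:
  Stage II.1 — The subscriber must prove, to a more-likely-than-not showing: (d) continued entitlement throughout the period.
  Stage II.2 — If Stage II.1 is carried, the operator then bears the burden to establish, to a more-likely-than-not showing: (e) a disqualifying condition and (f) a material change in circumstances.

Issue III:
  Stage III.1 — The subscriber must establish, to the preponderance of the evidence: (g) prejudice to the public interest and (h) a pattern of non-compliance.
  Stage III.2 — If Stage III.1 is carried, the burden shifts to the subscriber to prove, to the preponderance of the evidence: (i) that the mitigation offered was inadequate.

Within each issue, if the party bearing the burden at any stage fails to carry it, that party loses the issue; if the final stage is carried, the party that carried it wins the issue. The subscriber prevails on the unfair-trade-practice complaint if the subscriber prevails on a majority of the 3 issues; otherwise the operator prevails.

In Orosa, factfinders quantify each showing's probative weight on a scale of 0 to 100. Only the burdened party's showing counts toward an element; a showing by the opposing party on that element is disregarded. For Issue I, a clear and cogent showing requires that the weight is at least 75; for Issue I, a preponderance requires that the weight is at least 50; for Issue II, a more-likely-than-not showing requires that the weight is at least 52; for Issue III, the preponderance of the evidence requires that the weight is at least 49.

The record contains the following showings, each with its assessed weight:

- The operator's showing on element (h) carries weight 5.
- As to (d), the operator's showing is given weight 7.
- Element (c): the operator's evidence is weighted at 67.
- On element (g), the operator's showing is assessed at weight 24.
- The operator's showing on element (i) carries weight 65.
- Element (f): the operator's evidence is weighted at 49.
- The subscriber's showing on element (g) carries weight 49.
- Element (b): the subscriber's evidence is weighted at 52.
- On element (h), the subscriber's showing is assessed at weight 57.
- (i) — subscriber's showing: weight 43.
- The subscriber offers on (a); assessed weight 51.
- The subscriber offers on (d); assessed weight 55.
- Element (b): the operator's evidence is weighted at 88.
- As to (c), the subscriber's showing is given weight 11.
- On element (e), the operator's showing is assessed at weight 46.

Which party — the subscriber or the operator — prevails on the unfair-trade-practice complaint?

— Issue I —
At Stage I.1 the subscriber must meet a preponderance (weight is at least 50): on (a) the weight is 51, ≥ 50, so (a) meets the standard; on (b) the weight is 52 (the operator's 88 is given no effect), which does reach 50, so (b) meets the standard.
  Stage I.1 carried; the burden shifts to the operator.
At Stage I.2 the operator must meet a clear and cogent showing (weight is at least 75): on (c) the weight is 67 (the subscriber's 11 is given no effect), < 75, so (c) does not meet the standard.
  The operator does not carry Stage I.2.
So the subscriber prevails on this issue.
— Issue II —
At Stage II.1 the subscriber must meet a more-likely-than-not showing (weight is at least 52): on (d) the weight is 55 (the operator's 7 is given no effect), which does reach 52, so (d) meets the standard.
  Stage II.1 carried; the burden shifts to the operator.
At Stage II.2 the operator must meet a more-likely-than-not showing (weight is at least 52): on (e) the weight is 46, which does not reach 52, so (e) does not meet the standard; on (f) the weight is 49, which does not reach 52, so (f) does not meet the standard.
  The operator does not carry Stage II.2.
So the subscriber prevails on this issue.
— Issue III —
Stage III.1 — burden on subscriber; standard: the preponderance of the evidence (weight is at least 49).
    (g): 49 (operator's 24 disregarded) ≥ 49 [met]
    (h): 57 (operator's 5 disregarded) ≥ 49 [met]
  All elements met. The subscriber retains the burden for Stage III.2.
Stage III.2 — burden on subscriber; standard: the preponderance of the evidence (weight is at least 49).
    (i): 43 (operator's 65 disregarded) < 49 [not met]
  Not every element is met, so the subscriber fails to carry Stage III.2.
The analysis ends at Stage III.2; the operator prevails on this issue.
Per-issue: Issue I → subscriber; Issue II → subscriber; Issue III → operator. The subscriber must prevail on a majority of issues; overall, the subscriber prevails.

subscriber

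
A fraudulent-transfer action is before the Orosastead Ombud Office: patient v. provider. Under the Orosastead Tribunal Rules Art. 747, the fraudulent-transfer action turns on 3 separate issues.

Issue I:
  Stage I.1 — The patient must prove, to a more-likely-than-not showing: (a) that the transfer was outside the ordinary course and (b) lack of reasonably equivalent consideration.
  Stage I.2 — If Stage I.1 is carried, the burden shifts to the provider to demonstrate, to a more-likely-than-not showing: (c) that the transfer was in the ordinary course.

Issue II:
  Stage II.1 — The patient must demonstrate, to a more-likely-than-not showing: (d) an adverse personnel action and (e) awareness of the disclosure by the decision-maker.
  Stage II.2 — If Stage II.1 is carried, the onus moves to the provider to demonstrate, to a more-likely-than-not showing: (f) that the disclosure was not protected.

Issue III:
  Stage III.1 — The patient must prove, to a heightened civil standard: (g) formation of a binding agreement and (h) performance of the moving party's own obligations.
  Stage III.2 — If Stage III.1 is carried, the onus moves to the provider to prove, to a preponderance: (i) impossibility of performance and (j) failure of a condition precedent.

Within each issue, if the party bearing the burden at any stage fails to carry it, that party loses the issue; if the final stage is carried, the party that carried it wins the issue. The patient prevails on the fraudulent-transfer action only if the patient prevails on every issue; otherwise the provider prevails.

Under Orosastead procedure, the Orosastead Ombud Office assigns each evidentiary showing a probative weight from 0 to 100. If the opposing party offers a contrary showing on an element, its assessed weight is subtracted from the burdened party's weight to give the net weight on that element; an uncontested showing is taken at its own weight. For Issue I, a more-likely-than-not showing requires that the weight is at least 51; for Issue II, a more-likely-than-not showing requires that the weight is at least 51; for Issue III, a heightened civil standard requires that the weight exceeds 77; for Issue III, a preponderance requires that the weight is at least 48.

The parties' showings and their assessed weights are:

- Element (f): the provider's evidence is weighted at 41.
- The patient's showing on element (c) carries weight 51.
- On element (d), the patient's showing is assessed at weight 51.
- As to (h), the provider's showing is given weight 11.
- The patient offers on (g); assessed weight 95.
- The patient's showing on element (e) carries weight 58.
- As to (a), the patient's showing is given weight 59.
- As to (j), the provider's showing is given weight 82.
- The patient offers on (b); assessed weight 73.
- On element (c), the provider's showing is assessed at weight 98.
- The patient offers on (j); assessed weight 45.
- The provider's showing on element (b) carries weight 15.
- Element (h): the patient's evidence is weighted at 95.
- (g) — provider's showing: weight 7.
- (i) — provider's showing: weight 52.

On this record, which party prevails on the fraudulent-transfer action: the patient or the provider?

patient

— Issue I —
Stage I.1 — burden on patient; standard: a more-likely-than-not showing (weight is at least 51).
    (a): 59 ≥ 51 [met]
    (b): 73 − 15 = 58 ≥ 51 [met]
  Stage I.1 carried; the burden shifts to the provider.
Stage I.2 — burden on provider; standard: a more-likely-than-not showing (weight is at least 51).
    (c): 98 − 51 = 47 < 51 [not met]
  Stage I.2 not carried; the provider fails its burden.
The patient prevails on this issue.
— Issue II —
Stage II.1 (patient, a more-likely-than-not showing, weight is at least 51): (d) 51 ≥ 51 — meets; (e) 58 ≥ 51 — meets.
  The patient carries Stage II.1; the provider now bears the burden.
Stage II.2 (provider, a more-likely-than-not showing, weight is at least 51): (f) 41 < 51 — fails.
  The provider does not carry Stage II.2.
So the patient prevails on this issue.
— Issue III —
Stage III.1 (patient, a heightened civil standard, weight exceeds 77): (g) net 95−7=88 > 77 — meets; (h) net 95−11=84 > 77 — meets.
  Stage III.1 carried; the burden shifts to the provider.
Stage III.2 (provider, a preponderance, weight is at least 48): (i) 52 ≥ 48 — meets; (j) net 82−45=37 < 48 — fails.
  Stage III.2 not carried; the provider fails its burden.
The analysis ends at Stage III.2; the patient prevails on this issue.
Per-issue: Issue I → patient; Issue II → patient; Issue III → patient. The patient must prevail on every issue; overall, the patient prevails.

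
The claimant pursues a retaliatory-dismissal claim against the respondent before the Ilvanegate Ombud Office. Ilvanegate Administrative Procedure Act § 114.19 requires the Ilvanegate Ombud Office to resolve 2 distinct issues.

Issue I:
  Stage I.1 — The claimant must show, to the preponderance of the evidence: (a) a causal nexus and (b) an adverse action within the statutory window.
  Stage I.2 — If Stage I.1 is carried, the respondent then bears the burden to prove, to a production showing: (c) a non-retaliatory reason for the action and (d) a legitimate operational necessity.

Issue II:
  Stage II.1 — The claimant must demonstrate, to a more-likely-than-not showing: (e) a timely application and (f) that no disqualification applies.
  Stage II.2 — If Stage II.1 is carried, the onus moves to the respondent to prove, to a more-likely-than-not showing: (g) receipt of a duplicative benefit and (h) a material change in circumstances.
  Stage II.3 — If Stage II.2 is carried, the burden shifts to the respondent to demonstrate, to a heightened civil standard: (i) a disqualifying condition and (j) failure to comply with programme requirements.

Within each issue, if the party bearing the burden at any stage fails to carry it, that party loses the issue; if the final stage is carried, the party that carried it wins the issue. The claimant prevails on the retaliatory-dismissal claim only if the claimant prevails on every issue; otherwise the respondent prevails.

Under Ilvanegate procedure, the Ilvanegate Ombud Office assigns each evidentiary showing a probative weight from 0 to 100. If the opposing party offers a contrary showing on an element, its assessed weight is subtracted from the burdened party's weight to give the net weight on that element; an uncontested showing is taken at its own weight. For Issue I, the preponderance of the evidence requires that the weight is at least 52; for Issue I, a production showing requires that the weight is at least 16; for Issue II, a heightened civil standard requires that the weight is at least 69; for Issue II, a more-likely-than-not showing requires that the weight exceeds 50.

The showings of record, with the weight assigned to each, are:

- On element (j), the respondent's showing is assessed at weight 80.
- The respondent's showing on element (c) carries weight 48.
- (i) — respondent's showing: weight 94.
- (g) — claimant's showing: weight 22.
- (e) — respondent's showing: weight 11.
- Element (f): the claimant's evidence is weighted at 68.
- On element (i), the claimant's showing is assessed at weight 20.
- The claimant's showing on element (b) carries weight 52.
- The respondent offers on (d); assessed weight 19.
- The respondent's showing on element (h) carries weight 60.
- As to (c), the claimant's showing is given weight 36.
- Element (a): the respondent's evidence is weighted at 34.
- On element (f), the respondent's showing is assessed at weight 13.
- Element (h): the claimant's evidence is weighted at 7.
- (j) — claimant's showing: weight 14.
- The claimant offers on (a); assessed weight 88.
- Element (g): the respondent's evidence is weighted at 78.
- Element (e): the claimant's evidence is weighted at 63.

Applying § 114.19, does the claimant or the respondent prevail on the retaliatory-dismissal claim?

— Issue I —
Stage I.1 — burden on claimant; standard: the preponderance of the evidence (weight is at least 52).
    (a): 88 − 34 = 54 ≥ 52 [met]
    (b): 52 ≥ 52 [met]
  The claimant carries Stage I.1; the respondent now bears the burden.
Stage I.2 — burden on respondent; standard: a production showing (weight is at least 16).
    (c): 48 − 36 = 12 < 16 [not met]
    (d): 19 ≥ 16 [met]
  Stage I.2 not carried; the respondent fails its burden.
So the claimant prevails on this issue.
— Issue II —
Stage II.1 (claimant, a more-likely-than-not showing, weight exceeds 50): (e) net 63−11=52 > 50 — meets; (f) net 68−13=55 > 50 — meets.
  The claimant carries Stage II.1; the respondent now bears the burden.
Stage II.2 (respondent, a more-likely-than-not showing, weight exceeds 50): (g) net 78−22=56 > 50 — meets; (h) net 60−7=53 > 50 — meets.
  All elements met. The respondent retains the burden for Stage II.3.
Stage II.3 (respondent, a heightened civil standard, weight is at least 69): (i) net 94−20=74 ≥ 69 — meets; (j) net 80−14=66 < 69 — fails.
  Not every element is met, so the respondent fails to carry Stage II.3.
The claimant prevails on this issue.
Per-issue: Issue I → claimant; Issue II → claimant. The claimant must prevail on every issue; overall, the claimant prevails.

claimant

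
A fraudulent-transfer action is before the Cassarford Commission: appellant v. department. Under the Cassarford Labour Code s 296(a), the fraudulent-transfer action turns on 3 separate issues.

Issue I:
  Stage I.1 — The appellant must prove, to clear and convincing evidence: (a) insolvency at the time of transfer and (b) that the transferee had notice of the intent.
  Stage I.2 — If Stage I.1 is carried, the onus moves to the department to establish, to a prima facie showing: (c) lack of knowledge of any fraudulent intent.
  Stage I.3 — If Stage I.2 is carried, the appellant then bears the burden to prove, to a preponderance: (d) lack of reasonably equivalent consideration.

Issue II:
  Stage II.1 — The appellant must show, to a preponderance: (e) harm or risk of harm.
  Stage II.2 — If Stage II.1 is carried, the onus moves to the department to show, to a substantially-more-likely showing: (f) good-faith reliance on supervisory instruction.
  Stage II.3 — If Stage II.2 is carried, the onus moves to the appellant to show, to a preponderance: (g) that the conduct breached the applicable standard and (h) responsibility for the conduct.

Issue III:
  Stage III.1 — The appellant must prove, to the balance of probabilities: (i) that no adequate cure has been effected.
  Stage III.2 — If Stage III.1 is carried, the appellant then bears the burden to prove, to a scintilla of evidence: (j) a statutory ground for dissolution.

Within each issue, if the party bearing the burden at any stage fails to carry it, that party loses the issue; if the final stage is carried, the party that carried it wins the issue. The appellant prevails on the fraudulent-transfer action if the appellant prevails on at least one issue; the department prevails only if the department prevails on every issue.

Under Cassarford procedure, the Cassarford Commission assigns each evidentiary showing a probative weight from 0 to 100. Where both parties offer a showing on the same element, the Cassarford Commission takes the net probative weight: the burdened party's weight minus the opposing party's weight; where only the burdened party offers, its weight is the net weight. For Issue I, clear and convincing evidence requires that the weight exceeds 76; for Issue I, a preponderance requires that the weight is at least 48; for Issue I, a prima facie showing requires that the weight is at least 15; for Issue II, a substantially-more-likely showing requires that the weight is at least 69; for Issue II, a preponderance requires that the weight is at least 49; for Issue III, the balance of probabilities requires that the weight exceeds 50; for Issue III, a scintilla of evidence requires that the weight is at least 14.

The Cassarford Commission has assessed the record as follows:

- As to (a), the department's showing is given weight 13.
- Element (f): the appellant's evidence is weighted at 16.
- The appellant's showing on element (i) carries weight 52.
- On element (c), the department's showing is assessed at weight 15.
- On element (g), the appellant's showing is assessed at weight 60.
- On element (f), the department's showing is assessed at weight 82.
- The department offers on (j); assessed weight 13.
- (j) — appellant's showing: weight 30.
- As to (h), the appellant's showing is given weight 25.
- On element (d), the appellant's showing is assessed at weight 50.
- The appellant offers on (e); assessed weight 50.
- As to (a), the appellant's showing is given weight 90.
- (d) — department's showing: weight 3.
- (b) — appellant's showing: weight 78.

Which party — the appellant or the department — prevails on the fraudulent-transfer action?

— Issue I —
Stage I.1 — burden on appellant; standard: clear and convincing evidence (weight exceeds 76).
    (a): 90 − 13 = 77 > 76 [met]
    (b): 78 > 76 [met]
  All elements met. The burden passes to the department.
Stage I.2 — burden on department; standard: a prima facie showing (weight is at least 15).
    (c): 15 ≥ 15 [met]
  Stage I.2 is satisfied; the onus moves to the appellant.
Stage I.3 — burden on appellant; standard: a preponderance (weight is at least 48).
    (d): 50 − 3 = 47 < 48 [not met]
  The appellant does not carry Stage I.3.
The department prevails on this issue.
— Issue II —
Stage II.1 — burden on appellant; standard: a preponderance (weight is at least 49).
    (e): 50 ≥ 49 [met]
  All elements met. The burden passes to the department.
Stage II.2 — burden on department; standard: a substantially-more-likely showing (weight is at least 69).
    (f): 82 − 16 = 66 < 69 [not met]
  The department does not carry Stage II.2.
The analysis ends at Stage II.2; the appellant prevails on this issue.
— Issue III —
Stage III.1 (appellant, the balance of probabilities, weight exceeds 50): (i) 52 > 50 — meets.
  Stage III.1 is satisfied; the appellant continues to bear the burden.
Stage III.2 (appellant, a scintilla of evidence, weight is at least 14): (j) net 30−13=17 ≥ 14 — meets.
  Stage III.2 carried; the final stage is satisfied.
Every stage carried; the appellant prevails on this issue.
Per-issue: Issue I → department; Issue II → appellant; Issue III → appellant. The appellant must prevail on at least one issue; overall, the appellant prevails.

appellant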